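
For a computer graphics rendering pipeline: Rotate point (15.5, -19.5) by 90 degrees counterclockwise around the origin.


90° CCW: (x,y) -> (-y, x)
(15.5,-19.5) -> (19.5, 15.5)

(19.5, 15.5)


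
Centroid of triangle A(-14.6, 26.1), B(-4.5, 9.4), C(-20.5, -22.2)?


Centroid = ((x_A+x_B+x_C)/3, (y_A+y_B+y_C)/3)
= (((-14.6)+(-4.5)+(-20.5))/3, (26.1+9.4+(-22.2))/3)
= (-13.2, 4.4333)

(-13.2, 4.4333)


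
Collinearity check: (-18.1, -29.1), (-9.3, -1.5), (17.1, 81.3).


Cross product: ((-9.3)-(-18.1))*(81.3-(-29.1)) - ((-1.5)-(-29.1))*(17.1-(-18.1))
= 0

Yes, collinear


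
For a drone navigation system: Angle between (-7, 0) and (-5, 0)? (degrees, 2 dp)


u.v = 35, |u| = sqrt(49) = 7, |v| = sqrt(25) = 5
cos(theta) = u.v/(|u||v|) = 35/sqrt(1225) = 1
theta = acos(1) = 0 degrees

0 degrees


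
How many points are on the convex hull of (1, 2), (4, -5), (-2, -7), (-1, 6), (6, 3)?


Convex hull vertices (CCW): (-2, -7), (4, -5), (6, 3), (-1, 6)
Count = 4

4


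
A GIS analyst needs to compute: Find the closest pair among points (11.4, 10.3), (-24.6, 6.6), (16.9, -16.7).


d(P0,P1) = 36.1896, d(P0,P2) = 27.5545, d(P1,P2) = 47.5935
Closest: P0 and P2

Closest pair: (11.4, 10.3) and (16.9, -16.7), distance = 27.5545


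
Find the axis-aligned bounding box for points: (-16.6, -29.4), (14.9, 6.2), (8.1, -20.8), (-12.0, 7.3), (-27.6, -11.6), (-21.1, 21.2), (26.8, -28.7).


x range: [-27.6, 26.8]
y range: [-29.4, 21.2]
Bounding box: (-27.6,-29.4) to (26.8,21.2)

(-27.6,-29.4) to (26.8,21.2)


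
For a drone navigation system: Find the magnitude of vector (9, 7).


|u| = sqrt(9^2 + 7^2) = sqrt(130) = 11.4018

11.4018


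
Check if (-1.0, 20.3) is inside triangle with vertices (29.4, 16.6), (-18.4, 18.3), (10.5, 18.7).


Cross products: AB x AP = -125.18, BC x BP = 50.84, CA x CP = 6.09
All same sign? no

No, outside


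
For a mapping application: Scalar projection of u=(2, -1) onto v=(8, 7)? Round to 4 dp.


u.v = 9, |v| = sqrt(113) = 10.6301
Scalar projection = u.v / |v| = 9 / sqrt(113) = 0.8466

0.8466


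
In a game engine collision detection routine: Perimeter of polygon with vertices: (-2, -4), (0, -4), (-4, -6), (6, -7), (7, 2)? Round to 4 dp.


Sides: (-2, -4)->(0, -4): sqrt(4) = 2, (0, -4)->(-4, -6): sqrt(20) = 4.472136, (-4, -6)->(6, -7): sqrt(101) = 10.049876, (6, -7)->(7, 2): sqrt(82) = 9.055385, (7, 2)->(-2, -4): sqrt(117) = 10.816654
Sum = 36.394051
Perimeter = 36.3941

36.3941


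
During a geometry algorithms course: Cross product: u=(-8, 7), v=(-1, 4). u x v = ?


u x v = u_x*v_y - u_y*v_x = (-8)*4 - 7*(-1)
= (-32) - (-7) = -25

-25


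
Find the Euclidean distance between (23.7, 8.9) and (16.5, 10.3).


dx=-7.2, dy=1.4
d^2 = (-7.2)^2 + 1.4^2 = 53.8
d = sqrt(53.8) = 7.3348

7.3348


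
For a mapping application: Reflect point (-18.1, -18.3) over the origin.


Reflection over origin: (x,y) -> (-x,-y)
(-18.1, -18.3) -> (18.1, 18.3)

(18.1, 18.3)


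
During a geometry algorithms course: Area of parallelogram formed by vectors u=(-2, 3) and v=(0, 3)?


|u x v| = |(-2)*3 - 3*0|
= |(-6) - 0| = 6

6


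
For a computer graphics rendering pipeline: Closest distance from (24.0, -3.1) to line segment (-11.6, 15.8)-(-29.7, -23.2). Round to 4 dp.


Project P onto AB: t = 0.0502 (clamped to [0,1])
Closest point on segment: (-12.508, 13.8435)
Distance: 40.2482

40.2482


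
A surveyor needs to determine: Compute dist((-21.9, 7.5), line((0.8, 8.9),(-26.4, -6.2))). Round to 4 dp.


|cross product| = 304.69
|line direction| = sqrt(967.85) = 31.1103
Distance = 304.69/sqrt(967.85) = 9.7939

9.7939


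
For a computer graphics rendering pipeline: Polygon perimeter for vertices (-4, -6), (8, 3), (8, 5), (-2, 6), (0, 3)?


Sides: (-4, -6)->(8, 3): sqrt(225) = 15, (8, 3)->(8, 5): sqrt(4) = 2, (8, 5)->(-2, 6): sqrt(101) = 10.049876, (-2, 6)->(0, 3): sqrt(13) = 3.605551, (0, 3)->(-4, -6): sqrt(97) = 9.848858
Sum = 40.504285
Perimeter = 40.5043

40.5043


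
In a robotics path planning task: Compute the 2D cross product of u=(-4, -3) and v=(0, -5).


u x v = u_x*v_y - u_y*v_x = (-4)*(-5) - (-3)*0
= 20 - 0 = 20

20


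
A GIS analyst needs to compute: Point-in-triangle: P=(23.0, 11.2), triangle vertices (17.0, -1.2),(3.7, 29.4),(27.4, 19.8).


Cross products: AB x AP = -348.52, BC x BP = -246.06, CA x CP = -2.96
All same sign? yes

Yes, inside


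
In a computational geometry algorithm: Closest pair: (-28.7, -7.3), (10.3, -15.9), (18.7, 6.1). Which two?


d(P0,P1) = 39.937, d(P0,P2) = 49.2577, d(P1,P2) = 23.5491
Closest: P1 and P2

Closest pair: (10.3, -15.9) and (18.7, 6.1), distance = 23.5491


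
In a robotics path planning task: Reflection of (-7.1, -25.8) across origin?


Reflection over origin: (x,y) -> (-x,-y)
(-7.1, -25.8) -> (7.1, 25.8)

(7.1, 25.8)


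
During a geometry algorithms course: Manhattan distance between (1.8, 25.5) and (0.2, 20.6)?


|1.8-0.2| + |25.5-20.6| = 1.6 + 4.9 = 6.5

6.5


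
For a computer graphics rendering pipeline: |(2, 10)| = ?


|u| = sqrt(2^2 + 10^2) = sqrt(104) = 10.198

10.198


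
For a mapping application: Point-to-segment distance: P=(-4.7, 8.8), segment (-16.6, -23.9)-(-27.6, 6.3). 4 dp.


Project P onto AB: t = 0.8292 (clamped to [0,1])
Closest point on segment: (-25.7217, 1.1431)
Distance: 22.3727

22.3727


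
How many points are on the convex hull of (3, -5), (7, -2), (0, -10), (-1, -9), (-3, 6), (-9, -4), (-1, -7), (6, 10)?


Convex hull vertices (CCW): (-9, -4), (0, -10), (7, -2), (6, 10), (-3, 6)
Count = 5

5


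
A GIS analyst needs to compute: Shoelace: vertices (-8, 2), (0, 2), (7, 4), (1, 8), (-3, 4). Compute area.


Shoelace sum: ((-8)*2 - 0*2) + (0*4 - 7*2) + (7*8 - 1*4) + (1*4 - (-3)*8) + ((-3)*2 - (-8)*4)
= 76
Area = |76|/2 = 38

38


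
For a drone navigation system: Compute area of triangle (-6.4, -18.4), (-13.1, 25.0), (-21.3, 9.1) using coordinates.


Area = |x_A(y_B-y_C) + x_B(y_C-y_A) + x_C(y_A-y_B)|/2
= |(-101.76) + (-360.25) + 924.42|/2
= 462.41/2 = 231.205

231.205


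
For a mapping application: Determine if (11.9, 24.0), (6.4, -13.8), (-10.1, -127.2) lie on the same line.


Cross product: (6.4-11.9)*((-127.2)-24) - ((-13.8)-24)*((-10.1)-11.9)
= 0

Yes, collinear


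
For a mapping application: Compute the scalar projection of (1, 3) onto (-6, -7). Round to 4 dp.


u.v = -27, |v| = sqrt(85) = 9.2195
Scalar projection = u.v / |v| = -27 / sqrt(85) = -2.9286

-2.9286


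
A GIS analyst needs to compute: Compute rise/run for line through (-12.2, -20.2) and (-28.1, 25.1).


slope = (y2-y1)/(x2-x1) = (25.1-(-20.2))/((-28.1)-(-12.2)) = 45.3/(-15.9) = -2.8491

-2.8491


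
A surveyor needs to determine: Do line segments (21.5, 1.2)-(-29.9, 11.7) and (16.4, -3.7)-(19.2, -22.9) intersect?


Cross products: d1=111.64, d2=-845.84, d3=305.41, d4=1262.89
d1*d2 < 0 and d3*d4 < 0? no

No, they don't intersect


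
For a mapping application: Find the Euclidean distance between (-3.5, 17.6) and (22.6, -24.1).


dx=26.1, dy=-41.7
d^2 = 26.1^2 + (-41.7)^2 = 2420.1
d = sqrt(2420.1) = 49.1945

49.1945


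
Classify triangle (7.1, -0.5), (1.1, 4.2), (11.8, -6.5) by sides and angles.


Side lengths squared: AB^2=58.09, BC^2=228.98, CA^2=58.09
Sorted: [58.09, 58.09, 228.98]
By sides: Isosceles, By angles: Obtuse

Isosceles, Obtuse


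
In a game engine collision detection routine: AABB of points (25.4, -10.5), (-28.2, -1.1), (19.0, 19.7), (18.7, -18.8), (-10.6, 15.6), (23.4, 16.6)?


x range: [-28.2, 25.4]
y range: [-18.8, 19.7]
Bounding box: (-28.2,-18.8) to (25.4,19.7)

(-28.2,-18.8) to (25.4,19.7)


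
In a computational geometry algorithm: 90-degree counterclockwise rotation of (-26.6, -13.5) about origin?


90° CCW: (x,y) -> (-y, x)
(-26.6,-13.5) -> (13.5, -26.6)

(13.5, -26.6)


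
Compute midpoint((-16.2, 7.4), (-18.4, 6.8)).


M = (((-16.2)+(-18.4))/2, (7.4+6.8)/2)
= (-17.3, 7.1)

(-17.3, 7.1)


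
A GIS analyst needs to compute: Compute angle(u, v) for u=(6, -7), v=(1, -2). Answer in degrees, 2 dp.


u.v = 20, |u| = sqrt(85) = 9.2195, |v| = sqrt(5) = 2.2361
cos(theta) = u.v/(|u||v|) = 20/sqrt(425) = 0.970143
theta = acos(0.970143) = 14.04 degrees

14.04 degrees


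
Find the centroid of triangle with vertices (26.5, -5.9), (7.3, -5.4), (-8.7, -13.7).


Centroid = ((x_A+x_B+x_C)/3, (y_A+y_B+y_C)/3)
= ((26.5+7.3+(-8.7))/3, ((-5.9)+(-5.4)+(-13.7))/3)
= (8.3667, -8.3333)

(8.3667, -8.3333)


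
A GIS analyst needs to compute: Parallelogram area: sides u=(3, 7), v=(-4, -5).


|u x v| = |3*(-5) - 7*(-4)|
= |(-15) - (-28)| = 13

13


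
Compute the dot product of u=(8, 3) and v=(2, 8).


u . v = u_x*v_x + u_y*v_y = 8*2 + 3*8
= 16 + 24 = 40

40


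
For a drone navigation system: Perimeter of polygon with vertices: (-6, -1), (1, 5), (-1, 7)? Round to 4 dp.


Sides: (-6, -1)->(1, 5): sqrt(85) = 9.219544, (1, 5)->(-1, 7): sqrt(8) = 2.828427, (-1, 7)->(-6, -1): sqrt(89) = 9.433981
Sum = 21.481952
Perimeter = 21.482

21.482


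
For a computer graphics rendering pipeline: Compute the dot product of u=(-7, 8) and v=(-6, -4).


u . v = u_x*v_x + u_y*v_y = (-7)*(-6) + 8*(-4)
= 42 + (-32) = 10

10


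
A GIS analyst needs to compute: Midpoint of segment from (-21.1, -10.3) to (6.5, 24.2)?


M = (((-21.1)+6.5)/2, ((-10.3)+24.2)/2)
= (-7.3, 6.95)

(-7.3, 6.95)


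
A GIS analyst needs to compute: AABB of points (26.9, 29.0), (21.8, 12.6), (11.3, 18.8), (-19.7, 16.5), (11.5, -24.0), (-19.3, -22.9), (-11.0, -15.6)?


x range: [-19.7, 26.9]
y range: [-24, 29]
Bounding box: (-19.7,-24) to (26.9,29)

(-19.7,-24) to (26.9,29)


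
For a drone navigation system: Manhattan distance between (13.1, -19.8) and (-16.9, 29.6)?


|13.1-(-16.9)| + |(-19.8)-29.6| = 30 + 49.4 = 79.4

79.4


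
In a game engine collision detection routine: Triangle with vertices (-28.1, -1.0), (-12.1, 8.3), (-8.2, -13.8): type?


Side lengths squared: AB^2=342.49, BC^2=503.62, CA^2=559.85
Sorted: [342.49, 503.62, 559.85]
By sides: Scalene, By angles: Acute

Scalene, Acute


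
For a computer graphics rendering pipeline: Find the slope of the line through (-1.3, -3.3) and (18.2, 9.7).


slope = (y2-y1)/(x2-x1) = (9.7-(-3.3))/(18.2-(-1.3)) = 13/19.5 = 0.6667

0.6667


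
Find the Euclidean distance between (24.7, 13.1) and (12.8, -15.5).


dx=-11.9, dy=-28.6
d^2 = (-11.9)^2 + (-28.6)^2 = 959.57
d = sqrt(959.57) = 30.9769

30.9769


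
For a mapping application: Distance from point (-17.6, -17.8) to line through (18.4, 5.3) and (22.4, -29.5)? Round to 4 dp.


|cross product| = 1345.2
|line direction| = sqrt(1227.04) = 35.0291
Distance = 1345.2/sqrt(1227.04) = 38.4023

38.4023


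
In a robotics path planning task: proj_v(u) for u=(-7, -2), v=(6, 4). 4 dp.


u.v = -50, |v| = sqrt(52) = 7.2111
Scalar projection = u.v / |v| = -50 / sqrt(52) = -6.9338

-6.9338


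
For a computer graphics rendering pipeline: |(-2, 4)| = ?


|u| = sqrt((-2)^2 + 4^2) = sqrt(20) = 4.4721

4.4721


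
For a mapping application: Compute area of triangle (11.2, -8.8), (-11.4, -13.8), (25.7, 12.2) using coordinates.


Area = |x_A(y_B-y_C) + x_B(y_C-y_A) + x_C(y_A-y_B)|/2
= |(-291.2) + (-239.4) + 128.5|/2
= 402.1/2 = 201.05

201.05


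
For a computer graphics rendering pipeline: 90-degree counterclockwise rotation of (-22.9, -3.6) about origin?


90° CCW: (x,y) -> (-y, x)
(-22.9,-3.6) -> (3.6, -22.9)

(3.6, -22.9)


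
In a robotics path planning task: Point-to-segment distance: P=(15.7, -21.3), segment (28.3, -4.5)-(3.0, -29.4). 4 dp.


Project P onto AB: t = 0.585 (clamped to [0,1])
Closest point on segment: (13.5007, -19.0653)
Distance: 3.1354

3.1354


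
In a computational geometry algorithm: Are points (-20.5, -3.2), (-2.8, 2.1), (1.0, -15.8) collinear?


Cross product: ((-2.8)-(-20.5))*((-15.8)-(-3.2)) - (2.1-(-3.2))*(1-(-20.5))
= -336.97

No, not collinear


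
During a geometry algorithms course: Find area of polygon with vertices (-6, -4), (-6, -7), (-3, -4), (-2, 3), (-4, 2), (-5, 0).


Shoelace sum: ((-6)*(-7) - (-6)*(-4)) + ((-6)*(-4) - (-3)*(-7)) + ((-3)*3 - (-2)*(-4)) + ((-2)*2 - (-4)*3) + ((-4)*0 - (-5)*2) + ((-5)*(-4) - (-6)*0)
= 42
Area = |42|/2 = 21

21


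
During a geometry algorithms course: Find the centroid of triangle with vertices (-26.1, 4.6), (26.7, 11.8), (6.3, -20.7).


Centroid = ((x_A+x_B+x_C)/3, (y_A+y_B+y_C)/3)
= (((-26.1)+26.7+6.3)/3, (4.6+11.8+(-20.7))/3)
= (2.3, -1.4333)

(2.3, -1.4333)


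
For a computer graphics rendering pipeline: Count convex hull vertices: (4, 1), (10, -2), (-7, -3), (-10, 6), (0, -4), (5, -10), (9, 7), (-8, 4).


Convex hull vertices (CCW): (-10, 6), (-7, -3), (5, -10), (10, -2), (9, 7)
Count = 5

5


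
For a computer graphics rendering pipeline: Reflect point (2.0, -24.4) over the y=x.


Reflection over y=x: (x,y) -> (y,x)
(2, -24.4) -> (-24.4, 2)

(-24.4, 2)


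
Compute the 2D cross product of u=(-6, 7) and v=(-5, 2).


u x v = u_x*v_y - u_y*v_x = (-6)*2 - 7*(-5)
= (-12) - (-35) = 23

23


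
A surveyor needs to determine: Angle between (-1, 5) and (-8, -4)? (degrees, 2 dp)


u.v = -12, |u| = sqrt(26) = 5.099, |v| = sqrt(80) = 8.9443
cos(theta) = u.v/(|u||v|) = -12/sqrt(2080) = -0.263117
theta = acos(-0.263117) = 105.26 degrees

105.26 degrees


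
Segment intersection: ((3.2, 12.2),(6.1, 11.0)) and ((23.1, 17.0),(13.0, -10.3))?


Cross products: d1=-494.79, d2=-403.5, d3=37.8, d4=-53.49
d1*d2 < 0 and d3*d4 < 0? no

No, they don't intersect


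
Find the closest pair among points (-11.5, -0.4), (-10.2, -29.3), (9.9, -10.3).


d(P0,P1) = 28.9292, d(P0,P2) = 23.579, d(P1,P2) = 27.6588
Closest: P0 and P2

Closest pair: (-11.5, -0.4) and (9.9, -10.3), distance = 23.579


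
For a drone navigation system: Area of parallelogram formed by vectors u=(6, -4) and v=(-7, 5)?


|u x v| = |6*5 - (-4)*(-7)|
= |30 - 28| = 2

2


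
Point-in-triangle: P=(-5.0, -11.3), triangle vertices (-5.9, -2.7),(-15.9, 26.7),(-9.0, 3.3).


Cross products: AB x AP = 59.54, BC x BP = -7.14, CA x CP = -21.26
All same sign? no

No, outside


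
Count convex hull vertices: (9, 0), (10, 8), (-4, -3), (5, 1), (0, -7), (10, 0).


Convex hull vertices (CCW): (-4, -3), (0, -7), (10, 0), (10, 8)
Count = 4

4


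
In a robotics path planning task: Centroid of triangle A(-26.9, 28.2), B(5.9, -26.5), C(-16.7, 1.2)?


Centroid = ((x_A+x_B+x_C)/3, (y_A+y_B+y_C)/3)
= (((-26.9)+5.9+(-16.7))/3, (28.2+(-26.5)+1.2)/3)
= (-12.5667, 0.9667)

(-12.5667, 0.9667)


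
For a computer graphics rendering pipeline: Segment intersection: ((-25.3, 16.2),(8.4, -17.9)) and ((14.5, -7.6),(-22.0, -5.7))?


Cross products: d1=-793.08, d2=387.54, d3=555.12, d4=-625.5
d1*d2 < 0 and d3*d4 < 0? yes

Yes, they intersect


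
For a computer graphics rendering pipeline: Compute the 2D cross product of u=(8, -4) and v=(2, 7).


u x v = u_x*v_y - u_y*v_x = 8*7 - (-4)*2
= 56 - (-8) = 64

64


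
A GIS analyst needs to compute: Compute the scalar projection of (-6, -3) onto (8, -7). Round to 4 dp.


u.v = -27, |v| = sqrt(113) = 10.6301
Scalar projection = u.v / |v| = -27 / sqrt(113) = -2.5399

-2.5399


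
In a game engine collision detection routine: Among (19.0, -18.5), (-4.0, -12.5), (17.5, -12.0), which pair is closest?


d(P0,P1) = 23.7697, d(P0,P2) = 6.6708, d(P1,P2) = 21.5058
Closest: P0 and P2

Closest pair: (19.0, -18.5) and (17.5, -12.0), distance = 6.6708


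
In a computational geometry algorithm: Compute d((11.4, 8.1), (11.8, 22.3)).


dx=0.4, dy=14.2
d^2 = 0.4^2 + 14.2^2 = 201.8
d = sqrt(201.8) = 14.2056

14.2056


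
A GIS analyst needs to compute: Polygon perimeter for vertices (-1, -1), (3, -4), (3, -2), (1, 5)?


Sides: (-1, -1)->(3, -4): sqrt(25) = 5, (3, -4)->(3, -2): sqrt(4) = 2, (3, -2)->(1, 5): sqrt(53) = 7.28011, (1, 5)->(-1, -1): sqrt(40) = 6.324555
Sum = 20.604665
Perimeter = 20.6047

20.6047


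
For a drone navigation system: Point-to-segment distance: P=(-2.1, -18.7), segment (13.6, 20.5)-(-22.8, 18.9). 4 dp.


Project P onto AB: t = 0.4777 (clamped to [0,1])
Closest point on segment: (-3.7895, 19.7356)
Distance: 38.4727

38.4727


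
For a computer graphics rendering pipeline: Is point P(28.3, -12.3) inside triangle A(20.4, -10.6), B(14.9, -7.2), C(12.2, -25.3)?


Cross products: AB x AP = -17.51, BC x BP = 256.31, CA x CP = -130.07
All same sign? no

No, outside


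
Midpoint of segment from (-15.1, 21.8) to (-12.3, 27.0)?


M = (((-15.1)+(-12.3))/2, (21.8+27)/2)
= (-13.7, 24.4)

(-13.7, 24.4)


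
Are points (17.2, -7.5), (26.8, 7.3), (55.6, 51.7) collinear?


Cross product: (26.8-17.2)*(51.7-(-7.5)) - (7.3-(-7.5))*(55.6-17.2)
= 0

Yes, collinear


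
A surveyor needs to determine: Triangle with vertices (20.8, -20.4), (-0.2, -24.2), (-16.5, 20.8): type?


Side lengths squared: AB^2=455.44, BC^2=2290.69, CA^2=3088.73
Sorted: [455.44, 2290.69, 3088.73]
By sides: Scalene, By angles: Obtuse

Scalene, Obtuse


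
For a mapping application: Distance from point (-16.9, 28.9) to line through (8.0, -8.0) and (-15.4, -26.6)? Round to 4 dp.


|cross product| = 1326.6
|line direction| = sqrt(893.52) = 29.8918
Distance = 1326.6/sqrt(893.52) = 44.3801

44.3801


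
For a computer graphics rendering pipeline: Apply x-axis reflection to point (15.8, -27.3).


Reflection over x-axis: (x,y) -> (x,-y)
(15.8, -27.3) -> (15.8, 27.3)

(15.8, 27.3)


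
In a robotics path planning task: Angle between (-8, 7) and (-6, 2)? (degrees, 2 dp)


u.v = 62, |u| = sqrt(113) = 10.6301, |v| = sqrt(40) = 6.3246
cos(theta) = u.v/(|u||v|) = 62/sqrt(4520) = 0.922194
theta = acos(0.922194) = 22.75 degrees

22.75 degrees


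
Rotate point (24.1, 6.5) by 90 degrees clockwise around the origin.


90° CW: (x,y) -> (y, -x)
(24.1,6.5) -> (6.5, -24.1)

(6.5, -24.1)


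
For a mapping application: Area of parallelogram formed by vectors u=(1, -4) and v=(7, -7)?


|u x v| = |1*(-7) - (-4)*7|
= |(-7) - (-28)| = 21

21


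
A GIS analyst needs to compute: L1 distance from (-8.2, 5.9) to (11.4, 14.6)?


|(-8.2)-11.4| + |5.9-14.6| = 19.6 + 8.7 = 28.3

28.3


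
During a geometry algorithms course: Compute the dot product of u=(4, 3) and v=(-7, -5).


u . v = u_x*v_x + u_y*v_y = 4*(-7) + 3*(-5)
= (-28) + (-15) = -43

-43


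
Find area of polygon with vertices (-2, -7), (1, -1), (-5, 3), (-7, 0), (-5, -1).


Shoelace sum: ((-2)*(-1) - 1*(-7)) + (1*3 - (-5)*(-1)) + ((-5)*0 - (-7)*3) + ((-7)*(-1) - (-5)*0) + ((-5)*(-7) - (-2)*(-1))
= 68
Area = |68|/2 = 34

34


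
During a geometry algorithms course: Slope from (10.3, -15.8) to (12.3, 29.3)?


slope = (y2-y1)/(x2-x1) = (29.3-(-15.8))/(12.3-10.3) = 45.1/2 = 22.55

22.55


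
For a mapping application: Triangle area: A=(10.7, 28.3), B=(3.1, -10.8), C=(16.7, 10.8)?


Area = |x_A(y_B-y_C) + x_B(y_C-y_A) + x_C(y_A-y_B)|/2
= |(-231.12) + (-54.25) + 652.97|/2
= 367.6/2 = 183.8

183.8


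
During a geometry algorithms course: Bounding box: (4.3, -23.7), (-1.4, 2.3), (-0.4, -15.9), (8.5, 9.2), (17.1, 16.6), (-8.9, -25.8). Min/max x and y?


x range: [-8.9, 17.1]
y range: [-25.8, 16.6]
Bounding box: (-8.9,-25.8) to (17.1,16.6)

(-8.9,-25.8) to (17.1,16.6)


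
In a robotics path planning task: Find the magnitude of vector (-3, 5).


|u| = sqrt((-3)^2 + 5^2) = sqrt(34) = 5.831

5.831


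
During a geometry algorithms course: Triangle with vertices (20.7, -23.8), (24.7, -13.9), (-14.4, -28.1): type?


Side lengths squared: AB^2=114.01, BC^2=1730.45, CA^2=1250.5
Sorted: [114.01, 1250.5, 1730.45]
By sides: Scalene, By angles: Obtuse

Scalene, Obtuse


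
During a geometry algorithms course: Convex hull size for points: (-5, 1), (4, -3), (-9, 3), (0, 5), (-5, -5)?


Convex hull vertices (CCW): (-9, 3), (-5, -5), (4, -3), (0, 5)
Count = 4

4


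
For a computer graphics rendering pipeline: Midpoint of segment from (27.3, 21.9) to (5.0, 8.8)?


M = ((27.3+5)/2, (21.9+8.8)/2)
= (16.15, 15.35)

(16.15, 15.35)


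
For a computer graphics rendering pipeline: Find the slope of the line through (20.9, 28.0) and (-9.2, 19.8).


slope = (y2-y1)/(x2-x1) = (19.8-28)/((-9.2)-20.9) = (-8.2)/(-30.1) = 0.2724

0.2724


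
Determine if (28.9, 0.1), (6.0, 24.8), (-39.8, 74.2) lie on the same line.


Cross product: (6-28.9)*(74.2-0.1) - (24.8-0.1)*((-39.8)-28.9)
= 0

Yes, collinear


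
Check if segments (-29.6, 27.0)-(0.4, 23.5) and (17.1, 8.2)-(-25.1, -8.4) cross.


Cross products: d1=-1568.58, d2=-922.88, d3=-400.55, d4=-1046.25
d1*d2 < 0 and d3*d4 < 0? no

No, they don't intersect


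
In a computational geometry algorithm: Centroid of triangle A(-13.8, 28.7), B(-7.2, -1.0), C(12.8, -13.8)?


Centroid = ((x_A+x_B+x_C)/3, (y_A+y_B+y_C)/3)
= (((-13.8)+(-7.2)+12.8)/3, (28.7+(-1)+(-13.8))/3)
= (-2.7333, 4.6333)

(-2.7333, 4.6333)


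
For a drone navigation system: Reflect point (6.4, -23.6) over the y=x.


Reflection over y=x: (x,y) -> (y,x)
(6.4, -23.6) -> (-23.6, 6.4)

(-23.6, 6.4)


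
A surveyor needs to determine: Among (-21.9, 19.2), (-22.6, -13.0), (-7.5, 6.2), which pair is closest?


d(P0,P1) = 32.2076, d(P0,P2) = 19.4, d(P1,P2) = 24.4264
Closest: P0 and P2

Closest pair: (-21.9, 19.2) and (-7.5, 6.2), distance = 19.4


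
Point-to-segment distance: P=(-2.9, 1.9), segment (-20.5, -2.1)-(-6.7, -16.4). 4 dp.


Project P onto AB: t = 0.4702 (clamped to [0,1])
Closest point on segment: (-14.0118, -8.8233)
Distance: 15.4422

15.4422


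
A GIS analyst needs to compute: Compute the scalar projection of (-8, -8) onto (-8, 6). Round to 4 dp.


u.v = 16, |v| = sqrt(100) = 10
Scalar projection = u.v / |v| = 16 / sqrt(100) = 1.6

1.6


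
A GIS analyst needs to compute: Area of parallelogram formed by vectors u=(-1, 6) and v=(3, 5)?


|u x v| = |(-1)*5 - 6*3|
= |(-5) - 18| = 23

23


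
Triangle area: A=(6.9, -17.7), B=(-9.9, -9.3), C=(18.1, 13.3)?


Area = |x_A(y_B-y_C) + x_B(y_C-y_A) + x_C(y_A-y_B)|/2
= |(-155.94) + (-306.9) + (-152.04)|/2
= 614.88/2 = 307.44

307.44


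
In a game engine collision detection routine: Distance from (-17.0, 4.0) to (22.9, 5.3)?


dx=39.9, dy=1.3
d^2 = 39.9^2 + 1.3^2 = 1593.7
d = sqrt(1593.7) = 39.9212

39.9212


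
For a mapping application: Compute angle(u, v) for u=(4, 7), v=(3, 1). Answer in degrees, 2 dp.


u.v = 19, |u| = sqrt(65) = 8.0623, |v| = sqrt(10) = 3.1623
cos(theta) = u.v/(|u||v|) = 19/sqrt(650) = 0.745241
theta = acos(0.745241) = 41.82 degrees

41.82 degrees


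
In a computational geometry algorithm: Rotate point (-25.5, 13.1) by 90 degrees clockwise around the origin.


90° CW: (x,y) -> (y, -x)
(-25.5,13.1) -> (13.1, 25.5)

(13.1, 25.5)


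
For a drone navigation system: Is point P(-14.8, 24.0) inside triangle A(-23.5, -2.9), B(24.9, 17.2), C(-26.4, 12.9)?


Cross products: AB x AP = 1127.09, BC x BP = -519.55, CA x CP = 215.47
All same sign? no

No, outside


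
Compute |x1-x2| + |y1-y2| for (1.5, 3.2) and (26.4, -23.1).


|1.5-26.4| + |3.2-(-23.1)| = 24.9 + 26.3 = 51.2

51.2


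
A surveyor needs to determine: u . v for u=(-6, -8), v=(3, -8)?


u . v = u_x*v_x + u_y*v_y = (-6)*3 + (-8)*(-8)
= (-18) + 64 = 46

46


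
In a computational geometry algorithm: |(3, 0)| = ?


|u| = sqrt(3^2 + 0^2) = sqrt(9) = 3

3


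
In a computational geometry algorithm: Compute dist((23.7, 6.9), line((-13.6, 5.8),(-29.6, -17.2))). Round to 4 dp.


|cross product| = 840.3
|line direction| = sqrt(785) = 28.0179
Distance = 840.3/sqrt(785) = 29.9916

29.9916


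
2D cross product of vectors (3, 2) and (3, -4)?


u x v = u_x*v_y - u_y*v_x = 3*(-4) - 2*3
= (-12) - 6 = -18

-18


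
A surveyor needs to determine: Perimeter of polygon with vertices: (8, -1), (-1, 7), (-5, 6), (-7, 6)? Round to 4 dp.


Sides: (8, -1)->(-1, 7): sqrt(145) = 12.041595, (-1, 7)->(-5, 6): sqrt(17) = 4.123106, (-5, 6)->(-7, 6): sqrt(4) = 2, (-7, 6)->(8, -1): sqrt(274) = 16.552945
Sum = 34.717646
Perimeter = 34.7176

34.7176


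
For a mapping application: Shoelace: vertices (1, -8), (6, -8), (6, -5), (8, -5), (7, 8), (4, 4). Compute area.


Shoelace sum: (1*(-8) - 6*(-8)) + (6*(-5) - 6*(-8)) + (6*(-5) - 8*(-5)) + (8*8 - 7*(-5)) + (7*4 - 4*8) + (4*(-8) - 1*4)
= 127
Area = |127|/2 = 63.5

63.5


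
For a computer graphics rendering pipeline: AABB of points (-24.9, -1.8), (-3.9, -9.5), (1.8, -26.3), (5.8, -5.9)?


x range: [-24.9, 5.8]
y range: [-26.3, -1.8]
Bounding box: (-24.9,-26.3) to (5.8,-1.8)

(-24.9,-26.3) to (5.8,-1.8)


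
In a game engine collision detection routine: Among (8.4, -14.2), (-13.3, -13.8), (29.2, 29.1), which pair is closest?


d(P0,P1) = 21.7037, d(P0,P2) = 48.0368, d(P1,P2) = 60.3876
Closest: P0 and P1

Closest pair: (8.4, -14.2) and (-13.3, -13.8), distance = 21.7037


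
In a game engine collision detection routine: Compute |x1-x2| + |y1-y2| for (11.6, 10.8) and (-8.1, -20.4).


|11.6-(-8.1)| + |10.8-(-20.4)| = 19.7 + 31.2 = 50.9

50.9


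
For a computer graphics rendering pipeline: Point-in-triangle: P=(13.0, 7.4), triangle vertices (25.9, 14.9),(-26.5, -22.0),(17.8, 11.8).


Cross products: AB x AP = -83.01, BC x BP = -32.68, CA x CP = -20.76
All same sign? yes

Yes, inside


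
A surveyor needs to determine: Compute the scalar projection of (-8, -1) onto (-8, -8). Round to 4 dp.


u.v = 72, |v| = sqrt(128) = 11.3137
Scalar projection = u.v / |v| = 72 / sqrt(128) = 6.364

6.364


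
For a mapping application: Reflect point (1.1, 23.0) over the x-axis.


Reflection over x-axis: (x,y) -> (x,-y)
(1.1, 23) -> (1.1, -23)

(1.1, -23)


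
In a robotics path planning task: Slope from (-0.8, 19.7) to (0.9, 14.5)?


slope = (y2-y1)/(x2-x1) = (14.5-19.7)/(0.9-(-0.8)) = (-5.2)/1.7 = -3.0588

-3.0588


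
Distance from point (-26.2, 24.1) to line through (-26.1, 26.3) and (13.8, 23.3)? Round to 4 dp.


|cross product| = 88.08
|line direction| = sqrt(1601.01) = 40.0126
Distance = 88.08/sqrt(1601.01) = 2.2013

2.2013


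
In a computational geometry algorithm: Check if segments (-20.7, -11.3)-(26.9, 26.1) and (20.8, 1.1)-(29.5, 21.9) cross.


Cross products: d1=755.32, d2=90.62, d3=-961.86, d4=-297.16
d1*d2 < 0 and d3*d4 < 0? no

No, they don't intersect


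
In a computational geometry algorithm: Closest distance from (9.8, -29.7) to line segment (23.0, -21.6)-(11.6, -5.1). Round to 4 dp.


Project P onto AB: t = 0.0418 (clamped to [0,1])
Closest point on segment: (22.523, -20.9096)
Distance: 15.4643

15.4643


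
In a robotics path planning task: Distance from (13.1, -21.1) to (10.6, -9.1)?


dx=-2.5, dy=12
d^2 = (-2.5)^2 + 12^2 = 150.25
d = sqrt(150.25) = 12.2577

12.2577


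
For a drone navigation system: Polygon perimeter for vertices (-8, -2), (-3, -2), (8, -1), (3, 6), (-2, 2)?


Sides: (-8, -2)->(-3, -2): sqrt(25) = 5, (-3, -2)->(8, -1): sqrt(122) = 11.045361, (8, -1)->(3, 6): sqrt(74) = 8.602325, (3, 6)->(-2, 2): sqrt(41) = 6.403124, (-2, 2)->(-8, -2): sqrt(52) = 7.211103
Sum = 38.261913
Perimeter = 38.2619

38.2619


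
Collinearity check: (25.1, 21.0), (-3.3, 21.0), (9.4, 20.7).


Cross product: ((-3.3)-25.1)*(20.7-21) - (21-21)*(9.4-25.1)
= 8.52

No, not collinear


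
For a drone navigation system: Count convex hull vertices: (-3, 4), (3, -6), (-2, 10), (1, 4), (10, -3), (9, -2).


Convex hull vertices (CCW): (-3, 4), (3, -6), (10, -3), (-2, 10)
Count = 4

4


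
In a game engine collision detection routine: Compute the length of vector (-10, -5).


|u| = sqrt((-10)^2 + (-5)^2) = sqrt(125) = 11.1803

11.1803


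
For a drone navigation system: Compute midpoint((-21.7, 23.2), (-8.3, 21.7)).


M = (((-21.7)+(-8.3))/2, (23.2+21.7)/2)
= (-15, 22.45)

(-15, 22.45)


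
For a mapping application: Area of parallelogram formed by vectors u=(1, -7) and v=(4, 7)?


|u x v| = |1*7 - (-7)*4|
= |7 - (-28)| = 35

35


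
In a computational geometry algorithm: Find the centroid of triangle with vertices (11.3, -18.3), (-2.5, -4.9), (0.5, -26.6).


Centroid = ((x_A+x_B+x_C)/3, (y_A+y_B+y_C)/3)
= ((11.3+(-2.5)+0.5)/3, ((-18.3)+(-4.9)+(-26.6))/3)
= (3.1, -16.6)

(3.1, -16.6)


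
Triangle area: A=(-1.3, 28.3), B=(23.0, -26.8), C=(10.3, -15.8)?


Area = |x_A(y_B-y_C) + x_B(y_C-y_A) + x_C(y_A-y_B)|/2
= |14.3 + (-1014.3) + 567.53|/2
= 432.47/2 = 216.235

216.235


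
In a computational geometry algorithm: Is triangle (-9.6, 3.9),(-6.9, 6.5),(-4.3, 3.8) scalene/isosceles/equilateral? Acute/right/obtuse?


Side lengths squared: AB^2=14.05, BC^2=14.05, CA^2=28.1
Sorted: [14.05, 14.05, 28.1]
By sides: Isosceles, By angles: Right

Isosceles, Right


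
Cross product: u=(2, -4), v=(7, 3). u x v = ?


u x v = u_x*v_y - u_y*v_x = 2*3 - (-4)*7
= 6 - (-28) = 34

34


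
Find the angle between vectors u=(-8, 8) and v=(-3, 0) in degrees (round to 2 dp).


u.v = 24, |u| = sqrt(128) = 11.3137, |v| = sqrt(9) = 3
cos(theta) = u.v/(|u||v|) = 24/sqrt(1152) = 0.707107
theta = acos(0.707107) = 45 degrees

45 degrees


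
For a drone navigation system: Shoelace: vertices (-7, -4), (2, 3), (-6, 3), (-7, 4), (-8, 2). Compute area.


Shoelace sum: ((-7)*3 - 2*(-4)) + (2*3 - (-6)*3) + ((-6)*4 - (-7)*3) + ((-7)*2 - (-8)*4) + ((-8)*(-4) - (-7)*2)
= 72
Area = |72|/2 = 36

36


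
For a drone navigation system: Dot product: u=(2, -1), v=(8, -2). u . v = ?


u . v = u_x*v_x + u_y*v_y = 2*8 + (-1)*(-2)
= 16 + 2 = 18

18


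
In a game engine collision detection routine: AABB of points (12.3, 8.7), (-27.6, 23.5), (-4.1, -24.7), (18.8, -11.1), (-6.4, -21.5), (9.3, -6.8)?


x range: [-27.6, 18.8]
y range: [-24.7, 23.5]
Bounding box: (-27.6,-24.7) to (18.8,23.5)

(-27.6,-24.7) to (18.8,23.5)


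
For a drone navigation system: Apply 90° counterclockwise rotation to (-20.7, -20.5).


90° CCW: (x,y) -> (-y, x)
(-20.7,-20.5) -> (20.5, -20.7)

(20.5, -20.7)


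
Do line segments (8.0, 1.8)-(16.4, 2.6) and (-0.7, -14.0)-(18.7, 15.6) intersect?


Cross products: d1=49, d2=-184.12, d3=-125.76, d4=107.36
d1*d2 < 0 and d3*d4 < 0? yes

Yes, they intersect


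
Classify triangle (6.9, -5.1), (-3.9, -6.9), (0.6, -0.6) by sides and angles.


Side lengths squared: AB^2=119.88, BC^2=59.94, CA^2=59.94
Sorted: [59.94, 59.94, 119.88]
By sides: Isosceles, By angles: Right

Isosceles, Right


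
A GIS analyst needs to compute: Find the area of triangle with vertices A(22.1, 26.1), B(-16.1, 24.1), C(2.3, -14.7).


Area = |x_A(y_B-y_C) + x_B(y_C-y_A) + x_C(y_A-y_B)|/2
= |857.48 + 656.88 + 4.6|/2
= 1518.96/2 = 759.48

759.48


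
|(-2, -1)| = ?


|u| = sqrt((-2)^2 + (-1)^2) = sqrt(5) = 2.2361

2.2361


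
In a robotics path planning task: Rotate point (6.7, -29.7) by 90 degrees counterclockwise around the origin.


90° CCW: (x,y) -> (-y, x)
(6.7,-29.7) -> (29.7, 6.7)

(29.7, 6.7)


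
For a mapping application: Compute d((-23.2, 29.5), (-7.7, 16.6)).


dx=15.5, dy=-12.9
d^2 = 15.5^2 + (-12.9)^2 = 406.66
d = sqrt(406.66) = 20.1658

20.1658


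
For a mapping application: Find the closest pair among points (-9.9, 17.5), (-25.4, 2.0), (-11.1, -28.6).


d(P0,P1) = 21.9203, d(P0,P2) = 46.1156, d(P1,P2) = 33.7765
Closest: P0 and P1

Closest pair: (-9.9, 17.5) and (-25.4, 2.0), distance = 21.9203


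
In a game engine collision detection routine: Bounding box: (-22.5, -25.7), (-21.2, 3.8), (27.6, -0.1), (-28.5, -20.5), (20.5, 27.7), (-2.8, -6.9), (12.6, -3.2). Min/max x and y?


x range: [-28.5, 27.6]
y range: [-25.7, 27.7]
Bounding box: (-28.5,-25.7) to (27.6,27.7)

(-28.5,-25.7) to (27.6,27.7)


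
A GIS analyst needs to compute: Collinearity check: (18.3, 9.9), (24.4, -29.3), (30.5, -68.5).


Cross product: (24.4-18.3)*((-68.5)-9.9) - ((-29.3)-9.9)*(30.5-18.3)
= 0

Yes, collinear


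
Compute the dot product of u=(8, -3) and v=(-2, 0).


u . v = u_x*v_x + u_y*v_y = 8*(-2) + (-3)*0
= (-16) + 0 = -16

-16


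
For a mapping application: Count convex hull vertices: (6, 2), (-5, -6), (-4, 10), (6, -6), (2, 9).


Convex hull vertices (CCW): (-5, -6), (6, -6), (6, 2), (2, 9), (-4, 10)
Count = 5

5


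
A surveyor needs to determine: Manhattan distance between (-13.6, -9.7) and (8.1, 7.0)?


|(-13.6)-8.1| + |(-9.7)-7| = 21.7 + 16.7 = 38.4

38.4


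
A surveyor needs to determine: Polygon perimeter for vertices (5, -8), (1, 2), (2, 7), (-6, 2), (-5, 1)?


Sides: (5, -8)->(1, 2): sqrt(116) = 10.77033, (1, 2)->(2, 7): sqrt(26) = 5.09902, (2, 7)->(-6, 2): sqrt(89) = 9.433981, (-6, 2)->(-5, 1): sqrt(2) = 1.414214, (-5, 1)->(5, -8): sqrt(181) = 13.453624
Sum = 40.171169
Perimeter = 40.1712

40.1712


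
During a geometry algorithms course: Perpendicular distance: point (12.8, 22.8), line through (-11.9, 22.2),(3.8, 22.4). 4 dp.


|cross product| = 4.48
|line direction| = sqrt(246.53) = 15.7013
Distance = 4.48/sqrt(246.53) = 0.2853

0.2853


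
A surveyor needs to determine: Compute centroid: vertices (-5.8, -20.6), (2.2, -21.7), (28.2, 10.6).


Centroid = ((x_A+x_B+x_C)/3, (y_A+y_B+y_C)/3)
= (((-5.8)+2.2+28.2)/3, ((-20.6)+(-21.7)+10.6)/3)
= (8.2, -10.5667)

(8.2, -10.5667)


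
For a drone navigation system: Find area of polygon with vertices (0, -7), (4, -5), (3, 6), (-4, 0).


Shoelace sum: (0*(-5) - 4*(-7)) + (4*6 - 3*(-5)) + (3*0 - (-4)*6) + ((-4)*(-7) - 0*0)
= 119
Area = |119|/2 = 59.5

59.5


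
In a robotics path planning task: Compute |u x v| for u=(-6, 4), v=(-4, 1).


|u x v| = |(-6)*1 - 4*(-4)|
= |(-6) - (-16)| = 10

10


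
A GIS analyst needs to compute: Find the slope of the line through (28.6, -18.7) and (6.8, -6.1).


slope = (y2-y1)/(x2-x1) = ((-6.1)-(-18.7))/(6.8-28.6) = 12.6/(-21.8) = -0.578

-0.578


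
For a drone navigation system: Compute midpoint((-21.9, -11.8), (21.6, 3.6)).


M = (((-21.9)+21.6)/2, ((-11.8)+3.6)/2)
= (-0.15, -4.1)

(-0.15, -4.1)


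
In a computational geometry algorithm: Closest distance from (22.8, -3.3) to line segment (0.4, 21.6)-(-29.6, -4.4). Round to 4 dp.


Project P onto AB: t = 0 (clamped to [0,1])
Closest point on segment: (0.4, 21.6)
Distance: 33.4928

33.4928


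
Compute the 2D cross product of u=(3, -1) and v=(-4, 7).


u x v = u_x*v_y - u_y*v_x = 3*7 - (-1)*(-4)
= 21 - 4 = 17

17


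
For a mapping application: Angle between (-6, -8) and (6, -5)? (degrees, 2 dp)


u.v = 4, |u| = sqrt(100) = 10, |v| = sqrt(61) = 7.8102
cos(theta) = u.v/(|u||v|) = 4/sqrt(6100) = 0.051215
theta = acos(0.051215) = 87.06 degrees

87.06 degrees


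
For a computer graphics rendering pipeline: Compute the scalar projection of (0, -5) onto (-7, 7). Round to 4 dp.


u.v = -35, |v| = sqrt(98) = 9.8995
Scalar projection = u.v / |v| = -35 / sqrt(98) = -3.5355

-3.5355


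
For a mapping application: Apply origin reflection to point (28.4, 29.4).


Reflection over origin: (x,y) -> (-x,-y)
(28.4, 29.4) -> (-28.4, -29.4)

(-28.4, -29.4)


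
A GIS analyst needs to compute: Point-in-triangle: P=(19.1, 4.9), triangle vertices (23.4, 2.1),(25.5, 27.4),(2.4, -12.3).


Cross products: AB x AP = 114.67, BC x BP = 265.67, CA x CP = 120.72
All same sign? yes

Yes, inside


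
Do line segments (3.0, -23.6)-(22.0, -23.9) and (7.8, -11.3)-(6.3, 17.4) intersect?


Cross products: d1=156.21, d2=-388.64, d3=235.14, d4=779.99
d1*d2 < 0 and d3*d4 < 0? no

No, they don't intersect


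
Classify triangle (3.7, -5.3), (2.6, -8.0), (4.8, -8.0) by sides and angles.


Side lengths squared: AB^2=8.5, BC^2=4.84, CA^2=8.5
Sorted: [4.84, 8.5, 8.5]
By sides: Isosceles, By angles: Acute

Isosceles, Acute


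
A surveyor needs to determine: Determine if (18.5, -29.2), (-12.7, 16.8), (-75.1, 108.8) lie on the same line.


Cross product: ((-12.7)-18.5)*(108.8-(-29.2)) - (16.8-(-29.2))*((-75.1)-18.5)
= 0

Yes, collinear


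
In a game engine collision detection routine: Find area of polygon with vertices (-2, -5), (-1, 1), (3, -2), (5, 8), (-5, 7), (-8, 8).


Shoelace sum: ((-2)*1 - (-1)*(-5)) + ((-1)*(-2) - 3*1) + (3*8 - 5*(-2)) + (5*7 - (-5)*8) + ((-5)*8 - (-8)*7) + ((-8)*(-5) - (-2)*8)
= 173
Area = |173|/2 = 86.5

86.5


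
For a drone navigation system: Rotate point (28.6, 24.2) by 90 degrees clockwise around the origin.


90° CW: (x,y) -> (y, -x)
(28.6,24.2) -> (24.2, -28.6)

(24.2, -28.6)


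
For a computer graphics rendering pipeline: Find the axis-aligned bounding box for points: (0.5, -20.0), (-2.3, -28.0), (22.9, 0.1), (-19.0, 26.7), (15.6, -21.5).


x range: [-19, 22.9]
y range: [-28, 26.7]
Bounding box: (-19,-28) to (22.9,26.7)

(-19,-28) to (22.9,26.7)


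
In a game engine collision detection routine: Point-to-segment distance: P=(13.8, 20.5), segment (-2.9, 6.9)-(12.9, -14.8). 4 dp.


Project P onto AB: t = 0 (clamped to [0,1])
Closest point on segment: (-2.9, 6.9)
Distance: 21.5372

21.5372


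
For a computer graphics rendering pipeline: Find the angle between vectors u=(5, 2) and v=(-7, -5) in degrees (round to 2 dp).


u.v = -45, |u| = sqrt(29) = 5.3852, |v| = sqrt(74) = 8.6023
cos(theta) = u.v/(|u||v|) = -45/sqrt(2146) = -0.971399
theta = acos(-0.971399) = 166.26 degrees

166.26 degrees


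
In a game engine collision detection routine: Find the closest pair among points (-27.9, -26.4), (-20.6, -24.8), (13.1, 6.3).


d(P0,P1) = 7.4733, d(P0,P2) = 52.4432, d(P1,P2) = 45.8574
Closest: P0 and P1

Closest pair: (-27.9, -26.4) and (-20.6, -24.8), distance = 7.4733


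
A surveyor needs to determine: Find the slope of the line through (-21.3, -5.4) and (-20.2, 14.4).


slope = (y2-y1)/(x2-x1) = (14.4-(-5.4))/((-20.2)-(-21.3)) = 19.8/1.1 = 18

18


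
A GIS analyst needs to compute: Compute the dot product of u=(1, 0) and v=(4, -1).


u . v = u_x*v_x + u_y*v_y = 1*4 + 0*(-1)
= 4 + 0 = 4

4


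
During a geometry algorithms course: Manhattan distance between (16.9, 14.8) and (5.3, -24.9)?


|16.9-5.3| + |14.8-(-24.9)| = 11.6 + 39.7 = 51.3

51.3


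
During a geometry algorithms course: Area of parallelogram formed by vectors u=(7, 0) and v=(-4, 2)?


|u x v| = |7*2 - 0*(-4)|
= |14 - 0| = 14

14


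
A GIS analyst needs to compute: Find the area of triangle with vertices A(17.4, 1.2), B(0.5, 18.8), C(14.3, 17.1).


Area = |x_A(y_B-y_C) + x_B(y_C-y_A) + x_C(y_A-y_B)|/2
= |29.58 + 7.95 + (-251.68)|/2
= 214.15/2 = 107.075

107.075


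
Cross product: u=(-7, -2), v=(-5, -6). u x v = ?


u x v = u_x*v_y - u_y*v_x = (-7)*(-6) - (-2)*(-5)
= 42 - 10 = 32

32


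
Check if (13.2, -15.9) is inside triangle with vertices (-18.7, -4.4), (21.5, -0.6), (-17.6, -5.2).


Cross products: AB x AP = -583.52, BC x BP = 560.05, CA x CP = -12.87
All same sign? no

No, outside


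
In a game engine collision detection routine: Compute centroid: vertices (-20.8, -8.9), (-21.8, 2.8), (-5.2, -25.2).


Centroid = ((x_A+x_B+x_C)/3, (y_A+y_B+y_C)/3)
= (((-20.8)+(-21.8)+(-5.2))/3, ((-8.9)+2.8+(-25.2))/3)
= (-15.9333, -10.4333)

(-15.9333, -10.4333)


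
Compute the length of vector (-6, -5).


|u| = sqrt((-6)^2 + (-5)^2) = sqrt(61) = 7.8102

7.8102


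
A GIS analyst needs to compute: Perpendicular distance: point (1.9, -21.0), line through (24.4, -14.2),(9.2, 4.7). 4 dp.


|cross product| = 528.61
|line direction| = sqrt(588.25) = 24.2539
Distance = 528.61/sqrt(588.25) = 21.7949

21.7949


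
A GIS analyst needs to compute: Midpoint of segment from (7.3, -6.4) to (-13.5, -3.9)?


M = ((7.3+(-13.5))/2, ((-6.4)+(-3.9))/2)
= (-3.1, -5.15)

(-3.1, -5.15)


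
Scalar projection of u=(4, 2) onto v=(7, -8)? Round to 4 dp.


u.v = 12, |v| = sqrt(113) = 10.6301
Scalar projection = u.v / |v| = 12 / sqrt(113) = 1.1289

1.1289
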